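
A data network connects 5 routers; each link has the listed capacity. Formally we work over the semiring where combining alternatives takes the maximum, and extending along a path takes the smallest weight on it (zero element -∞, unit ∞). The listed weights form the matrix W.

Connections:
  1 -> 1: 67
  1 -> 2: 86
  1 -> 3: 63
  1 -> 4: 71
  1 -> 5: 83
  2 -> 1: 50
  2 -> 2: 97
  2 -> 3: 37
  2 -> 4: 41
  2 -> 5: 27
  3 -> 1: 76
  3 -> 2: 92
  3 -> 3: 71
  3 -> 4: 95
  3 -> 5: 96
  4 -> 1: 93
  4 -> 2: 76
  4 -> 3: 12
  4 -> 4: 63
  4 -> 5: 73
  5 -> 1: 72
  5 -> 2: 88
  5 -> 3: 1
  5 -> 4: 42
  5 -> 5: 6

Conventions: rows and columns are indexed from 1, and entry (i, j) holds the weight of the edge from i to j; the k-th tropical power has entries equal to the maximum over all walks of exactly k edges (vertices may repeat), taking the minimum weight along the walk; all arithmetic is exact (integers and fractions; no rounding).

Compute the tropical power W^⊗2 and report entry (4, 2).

W^⊗2:
  [72, 86, 63, 67, 71]
  [50, 97, 50, 50, 50]
  [93, 92, 71, 71, 76]
  [72, 86, 63, 71, 83]
  [67, 88, 63, 71, 72]
Key observation: the optimum is the walk 4->1->2, with weight 93 min 86 = 86.
Optimal value attained by: walk 4->1->2.
Answer: (W^⊗2)[4][2] = 86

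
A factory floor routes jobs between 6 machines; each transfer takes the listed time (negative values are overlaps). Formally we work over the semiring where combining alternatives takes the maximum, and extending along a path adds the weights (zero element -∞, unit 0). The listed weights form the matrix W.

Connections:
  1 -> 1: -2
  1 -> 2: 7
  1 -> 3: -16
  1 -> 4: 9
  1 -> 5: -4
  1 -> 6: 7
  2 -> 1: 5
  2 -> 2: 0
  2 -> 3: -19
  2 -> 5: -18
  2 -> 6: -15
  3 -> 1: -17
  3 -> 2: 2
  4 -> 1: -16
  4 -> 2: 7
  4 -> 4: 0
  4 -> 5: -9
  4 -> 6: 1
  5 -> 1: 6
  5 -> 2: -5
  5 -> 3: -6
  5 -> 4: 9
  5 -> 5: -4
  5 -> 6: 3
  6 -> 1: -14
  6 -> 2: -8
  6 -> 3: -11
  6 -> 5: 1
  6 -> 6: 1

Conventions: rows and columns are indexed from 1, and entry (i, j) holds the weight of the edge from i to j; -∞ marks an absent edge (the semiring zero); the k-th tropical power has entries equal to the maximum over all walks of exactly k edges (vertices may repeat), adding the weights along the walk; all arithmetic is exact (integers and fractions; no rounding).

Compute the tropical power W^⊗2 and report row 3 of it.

W^⊗2:
  [12, 16, -4, 9, 8, 10]
  [5, 12, -11, 14, 1, 12]
  [7, 2, -17, -8, -16, -10]
  [12, 7, -10, 0, 2, 2]
  [4, 16, -8, 15, 4, 13]
  [7, -4, -5, 10, 2, 4]
Answer: row 3 of W^⊗2 = [7, 2, -17, -8, -16, -10]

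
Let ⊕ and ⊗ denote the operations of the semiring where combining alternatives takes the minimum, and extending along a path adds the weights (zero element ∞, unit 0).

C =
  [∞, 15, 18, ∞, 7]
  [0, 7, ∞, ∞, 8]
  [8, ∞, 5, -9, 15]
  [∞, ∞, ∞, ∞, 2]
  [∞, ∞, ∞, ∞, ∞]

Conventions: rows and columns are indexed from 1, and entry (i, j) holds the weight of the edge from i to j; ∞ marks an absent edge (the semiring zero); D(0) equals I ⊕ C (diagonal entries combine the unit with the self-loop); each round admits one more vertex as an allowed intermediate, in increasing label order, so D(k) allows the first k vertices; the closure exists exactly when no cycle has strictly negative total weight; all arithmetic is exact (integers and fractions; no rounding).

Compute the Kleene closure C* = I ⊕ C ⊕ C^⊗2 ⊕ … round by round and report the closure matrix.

D(0):
  [0, 15, 18, ∞, 7]
  [0, 0, ∞, ∞, 8]
  [8, ∞, 0, -9, 15]
  [∞, ∞, ∞, 0, 2]
  [∞, ∞, ∞, ∞, 0]
D(1):
  [0, 15, 18, ∞, 7]
  [0, 0, 18, ∞, 7]
  [8, 23, 0, -9, 15]
  [∞, ∞, ∞, 0, 2]
  [∞, ∞, ∞, ∞, 0]
D(2):
  [0, 15, 18, ∞, 7]
  [0, 0, 18, ∞, 7]
  [8, 23, 0, -9, 15]
  [∞, ∞, ∞, 0, 2]
  [∞, ∞, ∞, ∞, 0]
D(3):
  [0, 15, 18, 9, 7]
  [0, 0, 18, 9, 7]
  [8, 23, 0, -9, 15]
  [∞, ∞, ∞, 0, 2]
  [∞, ∞, ∞, ∞, 0]
D(4):
  [0, 15, 18, 9, 7]
  [0, 0, 18, 9, 7]
  [8, 23, 0, -9, -7]
  [∞, ∞, ∞, 0, 2]
  [∞, ∞, ∞, ∞, 0]
D(5):
  [0, 15, 18, 9, 7]
  [0, 0, 18, 9, 7]
  [8, 23, 0, -9, -7]
  [∞, ∞, ∞, 0, 2]
  [∞, ∞, ∞, ∞, 0]
Answer: C* = [[0, 15, 18, 9, 7], [0, 0, 18, 9, 7], [8, 23, 0, -9, -7], [∞, ∞, ∞, 0, 2], [∞, ∞, ∞, ∞, 0]]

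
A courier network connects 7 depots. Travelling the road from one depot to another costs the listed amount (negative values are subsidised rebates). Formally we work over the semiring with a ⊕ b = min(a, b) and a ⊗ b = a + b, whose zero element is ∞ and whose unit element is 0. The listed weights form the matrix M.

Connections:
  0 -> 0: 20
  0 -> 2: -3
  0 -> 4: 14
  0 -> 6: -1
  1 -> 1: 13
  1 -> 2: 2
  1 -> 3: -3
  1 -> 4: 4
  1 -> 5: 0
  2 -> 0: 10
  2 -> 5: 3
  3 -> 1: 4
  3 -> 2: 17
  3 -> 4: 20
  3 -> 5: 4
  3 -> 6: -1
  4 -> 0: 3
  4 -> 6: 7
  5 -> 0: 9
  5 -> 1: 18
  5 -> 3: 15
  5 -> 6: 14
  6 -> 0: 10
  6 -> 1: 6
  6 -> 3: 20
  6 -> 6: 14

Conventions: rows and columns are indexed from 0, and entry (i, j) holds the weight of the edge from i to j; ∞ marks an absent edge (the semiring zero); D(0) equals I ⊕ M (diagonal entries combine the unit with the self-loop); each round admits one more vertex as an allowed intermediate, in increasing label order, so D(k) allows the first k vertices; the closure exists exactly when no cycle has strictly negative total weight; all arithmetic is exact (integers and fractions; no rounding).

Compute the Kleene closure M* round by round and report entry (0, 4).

D(0):
  [0, ∞, -3, ∞, 14, ∞, -1]
  [∞, 0, 2, -3, 4, 0, ∞]
  [10, ∞, 0, ∞, ∞, 3, ∞]
  [∞, 4, 17, 0, 20, 4, -1]
  [3, ∞, ∞, ∞, 0, ∞, 7]
  [9, 18, ∞, 15, ∞, 0, 14]
  [10, 6, ∞, 20, ∞, ∞, 0]
D(1):
  [0, ∞, -3, ∞, 14, ∞, -1]
  [∞, 0, 2, -3, 4, 0, ∞]
  [10, ∞, 0, ∞, 24, 3, 9]
  [∞, 4, 17, 0, 20, 4, -1]
  [3, ∞, 0, ∞, 0, ∞, 2]
  [9, 18, 6, 15, 23, 0, 8]
  [10, 6, 7, 20, 24, ∞, 0]
D(2):
  [0, ∞, -3, ∞, 14, ∞, -1]
  [∞, 0, 2, -3, 4, 0, ∞]
  [10, ∞, 0, ∞, 24, 3, 9]
  [∞, 4, 6, 0, 8, 4, -1]
  [3, ∞, 0, ∞, 0, ∞, 2]
  [9, 18, 6, 15, 22, 0, 8]
  [10, 6, 7, 3, 10, 6, 0]
D(3):
  [0, ∞, -3, ∞, 14, 0, -1]
  [12, 0, 2, -3, 4, 0, 11]
  [10, ∞, 0, ∞, 24, 3, 9]
  [16, 4, 6, 0, 8, 4, -1]
  [3, ∞, 0, ∞, 0, 3, 2]
  [9, 18, 6, 15, 22, 0, 8]
  [10, 6, 7, 3, 10, 6, 0]
D(4):
  [0, ∞, -3, ∞, 14, 0, -1]
  [12, 0, 2, -3, 4, 0, -4]
  [10, ∞, 0, ∞, 24, 3, 9]
  [16, 4, 6, 0, 8, 4, -1]
  [3, ∞, 0, ∞, 0, 3, 2]
  [9, 18, 6, 15, 22, 0, 8]
  [10, 6, 7, 3, 10, 6, 0]
D(5):
  [0, ∞, -3, ∞, 14, 0, -1]
  [7, 0, 2, -3, 4, 0, -4]
  [10, ∞, 0, ∞, 24, 3, 9]
  [11, 4, 6, 0, 8, 4, -1]
  [3, ∞, 0, ∞, 0, 3, 2]
  [9, 18, 6, 15, 22, 0, 8]
  [10, 6, 7, 3, 10, 6, 0]
D(6):
  [0, 18, -3, 15, 14, 0, -1]
  [7, 0, 2, -3, 4, 0, -4]
  [10, 21, 0, 18, 24, 3, 9]
  [11, 4, 6, 0, 8, 4, -1]
  [3, 21, 0, 18, 0, 3, 2]
  [9, 18, 6, 15, 22, 0, 8]
  [10, 6, 7, 3, 10, 6, 0]
D(7):
  [0, 5, -3, 2, 9, 0, -1]
  [6, 0, 2, -3, 4, 0, -4]
  [10, 15, 0, 12, 19, 3, 9]
  [9, 4, 6, 0, 8, 4, -1]
  [3, 8, 0, 5, 0, 3, 2]
  [9, 14, 6, 11, 18, 0, 8]
  [10, 6, 7, 3, 10, 6, 0]
Answer: M*[0][4] = 9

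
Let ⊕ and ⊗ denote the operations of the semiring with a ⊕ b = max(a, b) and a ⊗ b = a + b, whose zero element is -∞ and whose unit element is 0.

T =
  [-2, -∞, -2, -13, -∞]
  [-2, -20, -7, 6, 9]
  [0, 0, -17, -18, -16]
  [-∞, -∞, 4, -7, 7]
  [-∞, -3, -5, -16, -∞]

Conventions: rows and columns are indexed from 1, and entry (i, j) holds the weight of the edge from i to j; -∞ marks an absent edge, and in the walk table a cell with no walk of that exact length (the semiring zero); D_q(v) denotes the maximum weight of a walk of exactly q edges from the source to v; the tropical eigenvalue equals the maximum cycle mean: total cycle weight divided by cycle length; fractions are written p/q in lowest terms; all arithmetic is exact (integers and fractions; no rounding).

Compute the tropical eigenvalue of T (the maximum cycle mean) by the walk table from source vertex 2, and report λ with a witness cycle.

q=0: [-∞, 0, -∞, -∞, -∞]
q=1: [-2, -20, -7, 6, 9]
q=2: [-4, 6, 10, -1, 13]
q=3: [10, 10, 8, 12, 15]
q=4: [8, 12, 16, 16, 19]
q=5: [16, 16, 20, 18, 23]
Optimal cycle mean attained by: cycle 2->4->3->2, total 6 + 4 + 0, length 3.
Answer: λ = 10/3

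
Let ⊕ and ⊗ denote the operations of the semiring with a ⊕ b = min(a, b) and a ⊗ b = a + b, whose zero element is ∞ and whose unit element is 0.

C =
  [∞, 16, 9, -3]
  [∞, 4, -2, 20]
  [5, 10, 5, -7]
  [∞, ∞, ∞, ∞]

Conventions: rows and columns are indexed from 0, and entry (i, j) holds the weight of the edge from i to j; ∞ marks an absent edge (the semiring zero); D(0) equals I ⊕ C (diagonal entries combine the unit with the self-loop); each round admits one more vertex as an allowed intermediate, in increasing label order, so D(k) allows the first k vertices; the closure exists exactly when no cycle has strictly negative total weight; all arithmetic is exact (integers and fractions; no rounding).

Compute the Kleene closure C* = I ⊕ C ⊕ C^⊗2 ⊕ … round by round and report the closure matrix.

D(0):
  [0, 16, 9, -3]
  [∞, 0, -2, 20]
  [5, 10, 0, -7]
  [∞, ∞, ∞, 0]
D(1):
  [0, 16, 9, -3]
  [∞, 0, -2, 20]
  [5, 10, 0, -7]
  [∞, ∞, ∞, 0]
D(2):
  [0, 16, 9, -3]
  [∞, 0, -2, 20]
  [5, 10, 0, -7]
  [∞, ∞, ∞, 0]
D(3):
  [0, 16, 9, -3]
  [3, 0, -2, -9]
  [5, 10, 0, -7]
  [∞, ∞, ∞, 0]
D(4):
  [0, 16, 9, -3]
  [3, 0, -2, -9]
  [5, 10, 0, -7]
  [∞, ∞, ∞, 0]
Answer: C* = [[0, 16, 9, -3], [3, 0, -2, -9], [5, 10, 0, -7], [∞, ∞, ∞, 0]]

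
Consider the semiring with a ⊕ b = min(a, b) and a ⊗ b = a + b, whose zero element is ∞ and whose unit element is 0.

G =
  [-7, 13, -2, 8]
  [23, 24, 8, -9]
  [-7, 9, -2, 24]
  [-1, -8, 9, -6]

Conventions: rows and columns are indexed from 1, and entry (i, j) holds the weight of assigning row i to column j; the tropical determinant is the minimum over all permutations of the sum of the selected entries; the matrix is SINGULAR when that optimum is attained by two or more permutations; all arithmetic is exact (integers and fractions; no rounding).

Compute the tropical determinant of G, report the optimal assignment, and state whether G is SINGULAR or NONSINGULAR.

σ = (1, 2, 3, 4): (-7) + 24 + (-2) + (-6) = 9
σ = (1, 2, 4, 3): (-7) + 24 + 24 + 9 = 50
σ = (1, 3, 2, 4): (-7) + 8 + 9 + (-6) = 4
σ = (1, 3, 4, 2): (-7) + 8 + 24 + (-8) = 17
σ = (1, 4, 2, 3): (-7) + (-9) + 9 + 9 = 2
σ = (1, 4, 3, 2): (-7) + (-9) + (-2) + (-8) = -26
σ = (2, 1, 3, 4): 13 + 23 + (-2) + (-6) = 28
σ = (2, 1, 4, 3): 13 + 23 + 24 + 9 = 69
σ = (2, 3, 1, 4): 13 + 8 + (-7) + (-6) = 8
σ = (2, 3, 4, 1): 13 + 8 + 24 + (-1) = 44
σ = (2, 4, 1, 3): 13 + (-9) + (-7) + 9 = 6
σ = (2, 4, 3, 1): 13 + (-9) + (-2) + (-1) = 1
σ = (3, 1, 2, 4): (-2) + 23 + 9 + (-6) = 24
σ = (3, 1, 4, 2): (-2) + 23 + 24 + (-8) = 37
σ = (3, 2, 1, 4): (-2) + 24 + (-7) + (-6) = 9
σ = (3, 2, 4, 1): (-2) + 24 + 24 + (-1) = 45
σ = (3, 4, 1, 2): (-2) + (-9) + (-7) + (-8) = -26
σ = (3, 4, 2, 1): (-2) + (-9) + 9 + (-1) = -3
σ = (4, 1, 2, 3): 8 + 23 + 9 + 9 = 49
σ = (4, 1, 3, 2): 8 + 23 + (-2) + (-8) = 21
σ = (4, 2, 1, 3): 8 + 24 + (-7) + 9 = 34
σ = (4, 2, 3, 1): 8 + 24 + (-2) + (-1) = 29
σ = (4, 3, 1, 2): 8 + 8 + (-7) + (-8) = 1
σ = (4, 3, 2, 1): 8 + 8 + 9 + (-1) = 24
Optimal value attained by: σ = (1, 4, 3, 2).
Answer: det⊕(G) = -26; verdict: SINGULAR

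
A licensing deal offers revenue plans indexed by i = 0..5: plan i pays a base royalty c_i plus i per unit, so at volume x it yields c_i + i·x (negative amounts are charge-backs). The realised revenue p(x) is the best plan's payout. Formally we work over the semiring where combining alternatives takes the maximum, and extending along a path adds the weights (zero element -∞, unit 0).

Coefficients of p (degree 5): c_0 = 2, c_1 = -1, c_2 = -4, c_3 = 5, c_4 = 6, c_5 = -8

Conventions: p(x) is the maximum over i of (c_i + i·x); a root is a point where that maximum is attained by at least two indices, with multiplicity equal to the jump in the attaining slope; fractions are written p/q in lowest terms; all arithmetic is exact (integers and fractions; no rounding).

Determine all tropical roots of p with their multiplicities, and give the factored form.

hull edge (i=0, c=2) to (i=4, c=6): slope 1, span 4
hull edge (i=4, c=6) to (i=5, c=-8): slope -14, span 1
Factored form: p(x) = -8 ⊗ (x ⊕ (-1)) ⊗ (x ⊕ (-1)) ⊗ (x ⊕ (-1)) ⊗ (x ⊕ (-1)) ⊗ (x ⊕ 14)
Answer: roots = -1 (mult 4), 14 (mult 1)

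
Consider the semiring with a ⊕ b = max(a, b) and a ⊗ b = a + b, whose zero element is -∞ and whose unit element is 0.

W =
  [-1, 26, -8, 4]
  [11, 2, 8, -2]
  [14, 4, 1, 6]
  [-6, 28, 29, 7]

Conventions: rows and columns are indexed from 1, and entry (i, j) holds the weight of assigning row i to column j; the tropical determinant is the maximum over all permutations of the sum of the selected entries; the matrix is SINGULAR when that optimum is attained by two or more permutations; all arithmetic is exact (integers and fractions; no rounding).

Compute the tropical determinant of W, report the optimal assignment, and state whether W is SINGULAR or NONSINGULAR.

σ = (1, 2, 3, 4): (-1) + 2 + 1 + 7 = 9
σ = (1, 2, 4, 3): (-1) + 2 + 6 + 29 = 36
σ = (1, 3, 2, 4): (-1) + 8 + 4 + 7 = 18
σ = (1, 3, 4, 2): (-1) + 8 + 6 + 28 = 41
σ = (1, 4, 2, 3): (-1) + (-2) + 4 + 29 = 30
σ = (1, 4, 3, 2): (-1) + (-2) + 1 + 28 = 26
σ = (2, 1, 3, 4): 26 + 11 + 1 + 7 = 45
σ = (2, 1, 4, 3): 26 + 11 + 6 + 29 = 72
σ = (2, 3, 1, 4): 26 + 8 + 14 + 7 = 55
σ = (2, 3, 4, 1): 26 + 8 + 6 + (-6) = 34
σ = (2, 4, 1, 3): 26 + (-2) + 14 + 29 = 67
σ = (2, 4, 3, 1): 26 + (-2) + 1 + (-6) = 19
σ = (3, 1, 2, 4): (-8) + 11 + 4 + 7 = 14
σ = (3, 1, 4, 2): (-8) + 11 + 6 + 28 = 37
σ = (3, 2, 1, 4): (-8) + 2 + 14 + 7 = 15
σ = (3, 2, 4, 1): (-8) + 2 + 6 + (-6) = -6
σ = (3, 4, 1, 2): (-8) + (-2) + 14 + 28 = 32
σ = (3, 4, 2, 1): (-8) + (-2) + 4 + (-6) = -12
σ = (4, 1, 2, 3): 4 + 11 + 4 + 29 = 48
σ = (4, 1, 3, 2): 4 + 11 + 1 + 28 = 44
σ = (4, 2, 1, 3): 4 + 2 + 14 + 29 = 49
σ = (4, 2, 3, 1): 4 + 2 + 1 + (-6) = 1
σ = (4, 3, 1, 2): 4 + 8 + 14 + 28 = 54
σ = (4, 3, 2, 1): 4 + 8 + 4 + (-6) = 10
Optimal value attained by: σ = (2, 1, 4, 3).
Answer: det⊕(W) = 72; verdict: NONSINGULAR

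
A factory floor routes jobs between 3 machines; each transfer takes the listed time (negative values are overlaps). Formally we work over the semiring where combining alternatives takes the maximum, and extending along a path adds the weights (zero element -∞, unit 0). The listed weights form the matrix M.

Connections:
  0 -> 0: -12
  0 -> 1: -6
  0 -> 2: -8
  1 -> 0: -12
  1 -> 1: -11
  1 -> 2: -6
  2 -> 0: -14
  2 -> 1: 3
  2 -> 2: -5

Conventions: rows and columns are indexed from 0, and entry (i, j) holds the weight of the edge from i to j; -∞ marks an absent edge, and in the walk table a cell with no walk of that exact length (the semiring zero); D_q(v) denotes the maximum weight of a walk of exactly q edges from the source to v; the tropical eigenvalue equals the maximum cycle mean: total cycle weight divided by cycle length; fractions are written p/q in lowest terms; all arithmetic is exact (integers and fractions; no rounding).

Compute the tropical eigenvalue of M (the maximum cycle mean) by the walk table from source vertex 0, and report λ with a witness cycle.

q=0: [0, -∞, -∞]
q=1: [-12, -6, -8]
q=2: [-18, -5, -12]
q=3: [-17, -9, -11]
Optimal cycle mean attained by: cycle 1->2->1, total (-6) + 3, length 2.
Answer: λ = -3/2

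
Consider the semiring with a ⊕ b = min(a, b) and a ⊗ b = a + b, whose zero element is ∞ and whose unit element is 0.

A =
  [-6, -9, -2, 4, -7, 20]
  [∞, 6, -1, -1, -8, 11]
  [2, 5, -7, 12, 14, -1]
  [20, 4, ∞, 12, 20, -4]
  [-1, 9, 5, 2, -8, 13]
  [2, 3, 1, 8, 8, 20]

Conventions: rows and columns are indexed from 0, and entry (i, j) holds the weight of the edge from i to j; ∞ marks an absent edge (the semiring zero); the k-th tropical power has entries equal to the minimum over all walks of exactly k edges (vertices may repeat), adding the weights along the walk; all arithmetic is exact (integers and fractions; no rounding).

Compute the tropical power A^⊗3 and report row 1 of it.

A^⊗2:
  [-12, -15, -10, -10, -17, -3]
  [-9, 1, -8, -6, -16, -5]
  [-5, -7, -14, 4, -5, -8]
  [-2, -1, -3, 3, -4, 8]
  [-9, -10, -3, -6, -16, -2]
  [-4, -7, -6, 2, -5, 0]
A^⊗3:
  [-18, -21, -17, -16, -25, -14]
  [-17, -18, -15, -14, -24, -10]
  [-12, -14, -21, -8, -15, -15]
  [-8, -11, -10, -2, -12, -4]
  [-17, -18, -11, -14, -24, -10]
  [-10, -13, -13, -8, -15, -7]
Answer: row 1 of A^⊗3 = [-17, -18, -15, -14, -24, -10]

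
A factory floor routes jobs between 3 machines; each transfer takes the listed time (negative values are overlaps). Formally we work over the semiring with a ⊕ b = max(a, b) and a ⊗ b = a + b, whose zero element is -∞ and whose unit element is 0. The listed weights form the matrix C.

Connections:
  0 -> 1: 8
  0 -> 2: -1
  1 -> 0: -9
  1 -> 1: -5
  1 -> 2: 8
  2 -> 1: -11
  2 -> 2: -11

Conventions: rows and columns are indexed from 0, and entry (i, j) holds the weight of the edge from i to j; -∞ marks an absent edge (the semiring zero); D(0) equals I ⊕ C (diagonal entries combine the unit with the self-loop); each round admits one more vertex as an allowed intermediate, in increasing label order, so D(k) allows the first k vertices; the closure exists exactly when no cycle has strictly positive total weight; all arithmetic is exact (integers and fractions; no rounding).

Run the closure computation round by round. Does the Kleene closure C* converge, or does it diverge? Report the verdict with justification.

D(0):
  [0, 8, -1]
  [-9, 0, 8]
  [-∞, -11, 0]
D(1):
  [0, 8, -1]
  [-9, 0, 8]
  [-∞, -11, 0]
D(2):
  [0, 8, 16]
  [-9, 0, 8]
  [-20, -11, 0]
D(3):
  [0, 8, 16]
  [-9, 0, 8]
  [-20, -11, 0]
Key observation: every diagonal entry stays at the unit through all rounds, so no improving cycle exists.
Answer: CONVERGES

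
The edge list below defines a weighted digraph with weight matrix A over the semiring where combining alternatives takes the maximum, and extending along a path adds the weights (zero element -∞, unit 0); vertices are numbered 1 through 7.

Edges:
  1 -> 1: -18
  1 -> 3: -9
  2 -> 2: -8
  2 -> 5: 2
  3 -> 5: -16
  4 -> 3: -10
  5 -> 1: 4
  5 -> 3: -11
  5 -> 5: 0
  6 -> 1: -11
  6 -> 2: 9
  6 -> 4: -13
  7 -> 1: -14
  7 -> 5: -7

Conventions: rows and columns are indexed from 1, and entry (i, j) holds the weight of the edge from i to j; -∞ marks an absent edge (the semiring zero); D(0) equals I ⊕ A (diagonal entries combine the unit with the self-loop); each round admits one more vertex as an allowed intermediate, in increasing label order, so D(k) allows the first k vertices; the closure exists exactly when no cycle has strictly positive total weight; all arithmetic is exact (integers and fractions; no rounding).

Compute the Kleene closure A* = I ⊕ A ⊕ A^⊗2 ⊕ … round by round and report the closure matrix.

D(0):
  [0, -∞, -9, -∞, -∞, -∞, -∞]
  [-∞, 0, -∞, -∞, 2, -∞, -∞]
  [-∞, -∞, 0, -∞, -16, -∞, -∞]
  [-∞, -∞, -10, 0, -∞, -∞, -∞]
  [4, -∞, -11, -∞, 0, -∞, -∞]
  [-11, 9, -∞, -13, -∞, 0, -∞]
  [-14, -∞, -∞, -∞, -7, -∞, 0]
D(1):
  [0, -∞, -9, -∞, -∞, -∞, -∞]
  [-∞, 0, -∞, -∞, 2, -∞, -∞]
  [-∞, -∞, 0, -∞, -16, -∞, -∞]
  [-∞, -∞, -10, 0, -∞, -∞, -∞]
  [4, -∞, -5, -∞, 0, -∞, -∞]
  [-11, 9, -20, -13, -∞, 0, -∞]
  [-14, -∞, -23, -∞, -7, -∞, 0]
D(2):
  [0, -∞, -9, -∞, -∞, -∞, -∞]
  [-∞, 0, -∞, -∞, 2, -∞, -∞]
  [-∞, -∞, 0, -∞, -16, -∞, -∞]
  [-∞, -∞, -10, 0, -∞, -∞, -∞]
  [4, -∞, -5, -∞, 0, -∞, -∞]
  [-11, 9, -20, -13, 11, 0, -∞]
  [-14, -∞, -23, -∞, -7, -∞, 0]
D(3):
  [0, -∞, -9, -∞, -25, -∞, -∞]
  [-∞, 0, -∞, -∞, 2, -∞, -∞]
  [-∞, -∞, 0, -∞, -16, -∞, -∞]
  [-∞, -∞, -10, 0, -26, -∞, -∞]
  [4, -∞, -5, -∞, 0, -∞, -∞]
  [-11, 9, -20, -13, 11, 0, -∞]
  [-14, -∞, -23, -∞, -7, -∞, 0]
D(4):
  [0, -∞, -9, -∞, -25, -∞, -∞]
  [-∞, 0, -∞, -∞, 2, -∞, -∞]
  [-∞, -∞, 0, -∞, -16, -∞, -∞]
  [-∞, -∞, -10, 0, -26, -∞, -∞]
  [4, -∞, -5, -∞, 0, -∞, -∞]
  [-11, 9, -20, -13, 11, 0, -∞]
  [-14, -∞, -23, -∞, -7, -∞, 0]
D(5):
  [0, -∞, -9, -∞, -25, -∞, -∞]
  [6, 0, -3, -∞, 2, -∞, -∞]
  [-12, -∞, 0, -∞, -16, -∞, -∞]
  [-22, -∞, -10, 0, -26, -∞, -∞]
  [4, -∞, -5, -∞, 0, -∞, -∞]
  [15, 9, 6, -13, 11, 0, -∞]
  [-3, -∞, -12, -∞, -7, -∞, 0]
D(6):
  [0, -∞, -9, -∞, -25, -∞, -∞]
  [6, 0, -3, -∞, 2, -∞, -∞]
  [-12, -∞, 0, -∞, -16, -∞, -∞]
  [-22, -∞, -10, 0, -26, -∞, -∞]
  [4, -∞, -5, -∞, 0, -∞, -∞]
  [15, 9, 6, -13, 11, 0, -∞]
  [-3, -∞, -12, -∞, -7, -∞, 0]
D(7):
  [0, -∞, -9, -∞, -25, -∞, -∞]
  [6, 0, -3, -∞, 2, -∞, -∞]
  [-12, -∞, 0, -∞, -16, -∞, -∞]
  [-22, -∞, -10, 0, -26, -∞, -∞]
  [4, -∞, -5, -∞, 0, -∞, -∞]
  [15, 9, 6, -13, 11, 0, -∞]
  [-3, -∞, -12, -∞, -7, -∞, 0]
Answer: A* = [[0, -∞, -9, -∞, -25, -∞, -∞], [6, 0, -3, -∞, 2, -∞, -∞], [-12, -∞, 0, -∞, -16, -∞, -∞], [-22, -∞, -10, 0, -26, -∞, -∞], [4, -∞, -5, -∞, 0, -∞, -∞], [15, 9, 6, -13, 11, 0, -∞], [-3, -∞, -12, -∞, -7, -∞, 0]]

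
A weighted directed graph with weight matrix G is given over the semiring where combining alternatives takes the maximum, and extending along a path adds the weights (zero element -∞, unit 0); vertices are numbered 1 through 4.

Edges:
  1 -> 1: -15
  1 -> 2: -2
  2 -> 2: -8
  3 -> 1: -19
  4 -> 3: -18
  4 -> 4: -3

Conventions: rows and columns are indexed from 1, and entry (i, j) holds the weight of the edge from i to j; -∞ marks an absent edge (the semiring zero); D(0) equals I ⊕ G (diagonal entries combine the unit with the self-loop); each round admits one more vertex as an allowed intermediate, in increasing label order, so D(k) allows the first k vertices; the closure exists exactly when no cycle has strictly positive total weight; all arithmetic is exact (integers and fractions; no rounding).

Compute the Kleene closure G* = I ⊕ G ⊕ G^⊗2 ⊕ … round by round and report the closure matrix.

D(0):
  [0, -2, -∞, -∞]
  [-∞, 0, -∞, -∞]
  [-19, -∞, 0, -∞]
  [-∞, -∞, -18, 0]
D(1):
  [0, -2, -∞, -∞]
  [-∞, 0, -∞, -∞]
  [-19, -21, 0, -∞]
  [-∞, -∞, -18, 0]
D(2):
  [0, -2, -∞, -∞]
  [-∞, 0, -∞, -∞]
  [-19, -21, 0, -∞]
  [-∞, -∞, -18, 0]
D(3):
  [0, -2, -∞, -∞]
  [-∞, 0, -∞, -∞]
  [-19, -21, 0, -∞]
  [-37, -39, -18, 0]
D(4):
  [0, -2, -∞, -∞]
  [-∞, 0, -∞, -∞]
  [-19, -21, 0, -∞]
  [-37, -39, -18, 0]
Answer: G* = [[0, -2, -∞, -∞], [-∞, 0, -∞, -∞], [-19, -21, 0, -∞], [-37, -39, -18, 0]]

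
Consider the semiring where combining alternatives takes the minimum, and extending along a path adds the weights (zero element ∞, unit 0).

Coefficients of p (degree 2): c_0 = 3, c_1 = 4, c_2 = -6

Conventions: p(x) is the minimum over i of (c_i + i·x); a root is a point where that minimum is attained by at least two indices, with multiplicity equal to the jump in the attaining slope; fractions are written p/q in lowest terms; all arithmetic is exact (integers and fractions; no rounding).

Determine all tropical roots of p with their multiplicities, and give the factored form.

hull edge (i=0, c=3) to (i=2, c=-6): slope -9/2, span 2
Factored form: p(x) = -6 ⊗ (x ⊕ 9/2) ⊗ (x ⊕ 9/2)
Answer: roots = 9/2 (mult 2)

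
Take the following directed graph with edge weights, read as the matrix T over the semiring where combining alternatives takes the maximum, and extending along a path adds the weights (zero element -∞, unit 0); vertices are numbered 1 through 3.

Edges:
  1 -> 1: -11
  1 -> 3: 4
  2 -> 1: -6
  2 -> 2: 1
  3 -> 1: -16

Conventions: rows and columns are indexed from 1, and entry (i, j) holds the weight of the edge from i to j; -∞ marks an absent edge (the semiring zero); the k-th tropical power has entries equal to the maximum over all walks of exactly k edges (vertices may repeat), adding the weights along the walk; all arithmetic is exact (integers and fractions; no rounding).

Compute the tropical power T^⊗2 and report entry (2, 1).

T^⊗2:
  [-12, -∞, -7]
  [-5, 2, -2]
  [-27, -∞, -12]
Key observation: the optimum is the walk 2->2->1, with weight 1 + (-6) = -5.
Optimal value attained by: walk 2->2->1.
Answer: (T^⊗2)[2][1] = -5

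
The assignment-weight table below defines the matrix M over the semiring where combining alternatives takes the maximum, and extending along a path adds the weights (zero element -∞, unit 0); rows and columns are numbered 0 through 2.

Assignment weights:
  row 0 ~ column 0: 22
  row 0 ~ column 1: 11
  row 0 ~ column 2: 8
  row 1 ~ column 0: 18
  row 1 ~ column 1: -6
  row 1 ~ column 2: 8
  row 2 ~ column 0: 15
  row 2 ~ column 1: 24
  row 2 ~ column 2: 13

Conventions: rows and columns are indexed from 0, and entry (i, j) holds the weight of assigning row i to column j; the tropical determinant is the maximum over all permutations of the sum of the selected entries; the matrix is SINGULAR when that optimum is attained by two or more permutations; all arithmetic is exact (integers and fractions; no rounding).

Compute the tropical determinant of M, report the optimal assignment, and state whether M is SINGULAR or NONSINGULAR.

σ = (0, 1, 2): 22 + (-6) + 13 = 29
σ = (0, 2, 1): 22 + 8 + 24 = 54
σ = (1, 0, 2): 11 + 18 + 13 = 42
σ = (1, 2, 0): 11 + 8 + 15 = 34
σ = (2, 0, 1): 8 + 18 + 24 = 50
σ = (2, 1, 0): 8 + (-6) + 15 = 17
Optimal value attained by: σ = (0, 2, 1).
Answer: det⊕(M) = 54; verdict: NONSINGULAR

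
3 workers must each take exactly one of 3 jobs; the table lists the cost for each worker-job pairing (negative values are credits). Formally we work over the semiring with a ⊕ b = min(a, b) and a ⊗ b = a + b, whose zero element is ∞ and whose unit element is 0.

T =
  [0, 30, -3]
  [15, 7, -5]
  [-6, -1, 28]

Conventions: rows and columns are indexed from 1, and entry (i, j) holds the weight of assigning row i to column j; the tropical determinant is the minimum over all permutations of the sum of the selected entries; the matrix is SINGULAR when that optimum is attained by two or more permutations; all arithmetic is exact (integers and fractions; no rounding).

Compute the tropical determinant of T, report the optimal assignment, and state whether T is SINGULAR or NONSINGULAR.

σ = (1, 2, 3): 0 + 7 + 28 = 35
σ = (1, 3, 2): 0 + (-5) + (-1) = -6
σ = (2, 1, 3): 30 + 15 + 28 = 73
σ = (2, 3, 1): 30 + (-5) + (-6) = 19
σ = (3, 1, 2): (-3) + 15 + (-1) = 11
σ = (3, 2, 1): (-3) + 7 + (-6) = -2
Optimal value attained by: σ = (1, 3, 2).
Answer: det⊕(T) = -6; verdict: NONSINGULAR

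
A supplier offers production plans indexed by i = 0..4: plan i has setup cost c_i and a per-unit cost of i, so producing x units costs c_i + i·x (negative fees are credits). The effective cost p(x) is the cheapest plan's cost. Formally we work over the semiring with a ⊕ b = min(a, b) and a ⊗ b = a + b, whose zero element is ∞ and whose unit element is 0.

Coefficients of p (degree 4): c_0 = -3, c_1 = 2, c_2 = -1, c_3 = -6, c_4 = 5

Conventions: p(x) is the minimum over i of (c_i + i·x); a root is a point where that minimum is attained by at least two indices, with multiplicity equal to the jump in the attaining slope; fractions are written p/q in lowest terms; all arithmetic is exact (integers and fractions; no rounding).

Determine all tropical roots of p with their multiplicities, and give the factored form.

hull edge (i=0, c=-3) to (i=3, c=-6): slope -1, span 3
hull edge (i=3, c=-6) to (i=4, c=5): slope 11, span 1
Factored form: p(x) = 5 ⊗ (x ⊕ (-11)) ⊗ (x ⊕ 1) ⊗ (x ⊕ 1) ⊗ (x ⊕ 1)
Answer: roots = -11 (mult 1), 1 (mult 3)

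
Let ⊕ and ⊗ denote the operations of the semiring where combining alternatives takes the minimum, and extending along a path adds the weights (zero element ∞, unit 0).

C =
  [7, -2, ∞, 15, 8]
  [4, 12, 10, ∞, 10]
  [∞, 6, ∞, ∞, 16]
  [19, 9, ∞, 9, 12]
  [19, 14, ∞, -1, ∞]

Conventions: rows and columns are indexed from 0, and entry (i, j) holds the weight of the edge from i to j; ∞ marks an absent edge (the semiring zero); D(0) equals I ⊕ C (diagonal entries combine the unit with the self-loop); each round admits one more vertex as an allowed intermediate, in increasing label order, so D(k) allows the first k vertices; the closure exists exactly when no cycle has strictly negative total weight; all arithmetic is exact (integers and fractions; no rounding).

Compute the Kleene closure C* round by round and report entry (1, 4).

D(0):
  [0, -2, ∞, 15, 8]
  [4, 0, 10, ∞, 10]
  [∞, 6, 0, ∞, 16]
  [19, 9, ∞, 0, 12]
  [19, 14, ∞, -1, 0]
D(1):
  [0, -2, ∞, 15, 8]
  [4, 0, 10, 19, 10]
  [∞, 6, 0, ∞, 16]
  [19, 9, ∞, 0, 12]
  [19, 14, ∞, -1, 0]
D(2):
  [0, -2, 8, 15, 8]
  [4, 0, 10, 19, 10]
  [10, 6, 0, 25, 16]
  [13, 9, 19, 0, 12]
  [18, 14, 24, -1, 0]
D(3):
  [0, -2, 8, 15, 8]
  [4, 0, 10, 19, 10]
  [10, 6, 0, 25, 16]
  [13, 9, 19, 0, 12]
  [18, 14, 24, -1, 0]
D(4):
  [0, -2, 8, 15, 8]
  [4, 0, 10, 19, 10]
  [10, 6, 0, 25, 16]
  [13, 9, 19, 0, 12]
  [12, 8, 18, -1, 0]
D(5):
  [0, -2, 8, 7, 8]
  [4, 0, 10, 9, 10]
  [10, 6, 0, 15, 16]
  [13, 9, 19, 0, 12]
  [12, 8, 18, -1, 0]
Answer: C*[1][4] = 10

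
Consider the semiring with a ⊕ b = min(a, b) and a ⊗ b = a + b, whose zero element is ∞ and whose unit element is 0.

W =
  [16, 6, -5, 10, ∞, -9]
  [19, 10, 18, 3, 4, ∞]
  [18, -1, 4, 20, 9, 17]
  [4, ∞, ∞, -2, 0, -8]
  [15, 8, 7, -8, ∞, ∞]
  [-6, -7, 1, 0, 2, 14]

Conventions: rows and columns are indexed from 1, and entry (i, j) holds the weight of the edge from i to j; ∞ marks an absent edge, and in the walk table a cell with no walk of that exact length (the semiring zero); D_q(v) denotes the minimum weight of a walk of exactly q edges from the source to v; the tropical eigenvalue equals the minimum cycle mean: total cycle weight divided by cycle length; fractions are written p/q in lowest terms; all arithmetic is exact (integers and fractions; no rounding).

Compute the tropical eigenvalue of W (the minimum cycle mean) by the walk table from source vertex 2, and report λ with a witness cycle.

q=0: [∞, 0, ∞, ∞, ∞, ∞]
q=1: [19, 10, 18, 3, 4, ∞]
q=2: [7, 12, 11, -4, 3, -5]
q=3: [-11, -12, -4, -6, -4, -12]
q=4: [-18, -19, -16, -12, -10, -20]
q=5: [-26, -27, -23, -20, -18, -27]
q=6: [-33, -34, -31, -27, -25, -35]
Optimal cycle mean attained by: cycle 1->6->1, total (-9) + (-6), length 2.
Answer: λ = -15/2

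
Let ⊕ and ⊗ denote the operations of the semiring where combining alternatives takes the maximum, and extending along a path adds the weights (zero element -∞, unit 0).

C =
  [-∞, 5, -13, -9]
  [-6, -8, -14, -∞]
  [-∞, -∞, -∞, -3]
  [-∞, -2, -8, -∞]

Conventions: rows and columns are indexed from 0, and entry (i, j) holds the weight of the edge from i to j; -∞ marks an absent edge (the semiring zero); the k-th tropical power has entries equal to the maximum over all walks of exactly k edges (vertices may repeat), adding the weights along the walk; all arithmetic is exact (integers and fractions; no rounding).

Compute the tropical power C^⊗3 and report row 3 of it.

C^⊗2:
  [-1, -3, -9, -16]
  [-14, -1, -19, -15]
  [-∞, -5, -11, -∞]
  [-8, -10, -16, -11]
C^⊗3:
  [-9, 4, -14, -10]
  [-7, -9, -15, -22]
  [-11, -13, -19, -14]
  [-16, -3, -19, -17]
Answer: row 3 of C^⊗3 = [-16, -3, -19, -17]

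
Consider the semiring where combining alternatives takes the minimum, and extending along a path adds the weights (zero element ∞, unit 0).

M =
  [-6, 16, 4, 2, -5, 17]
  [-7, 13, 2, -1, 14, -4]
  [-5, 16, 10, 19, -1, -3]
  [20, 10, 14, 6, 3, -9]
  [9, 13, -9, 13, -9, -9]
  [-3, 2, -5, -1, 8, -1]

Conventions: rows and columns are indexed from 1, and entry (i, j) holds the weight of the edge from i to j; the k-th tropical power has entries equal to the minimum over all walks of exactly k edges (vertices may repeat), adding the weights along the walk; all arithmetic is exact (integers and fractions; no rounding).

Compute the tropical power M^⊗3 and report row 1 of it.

M^⊗2:
  [-12, 8, -14, -4, -14, -14]
  [-13, -2, -9, -5, -12, -10]
  [-11, -1, -10, -4, -10, -10]
  [-12, -7, -14, -10, -6, -10]
  [-14, -7, -18, -10, -18, -18]
  [-10, 1, -6, -2, -8, -10]
M^⊗3:
  [-19, -12, -23, -15, -23, -23]
  [-19, -8, -21, -11, -21, -21]
  [-17, -8, -19, -11, -19, -19]
  [-19, -8, -15, -11, -17, -19]
  [-23, -16, -27, -19, -27, -27]
  [-16, -8, -17, -11, -17, -17]
Answer: row 1 of M^⊗3 = [-19, -12, -23, -15, -23, -23]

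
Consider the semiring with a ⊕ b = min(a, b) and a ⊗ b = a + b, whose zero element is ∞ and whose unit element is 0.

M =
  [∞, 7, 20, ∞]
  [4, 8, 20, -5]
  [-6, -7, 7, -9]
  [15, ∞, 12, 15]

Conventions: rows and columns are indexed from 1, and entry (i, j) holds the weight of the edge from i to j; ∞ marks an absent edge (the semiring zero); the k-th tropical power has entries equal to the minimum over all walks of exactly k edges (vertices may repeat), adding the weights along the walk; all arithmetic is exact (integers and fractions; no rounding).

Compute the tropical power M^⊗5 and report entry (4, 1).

M^⊗2:
  [11, 13, 27, 2]
  [10, 11, 7, 3]
  [-3, 0, 3, -12]
  [6, 5, 19, 3]
M^⊗3:
  [17, 18, 14, 8]
  [1, 0, 14, -2]
  [-3, -4, 0, -6]
  [9, 12, 15, 0]
M^⊗4:
  [8, 7, 20, 5]
  [4, 7, 10, -5]
  [-6, -7, 6, -9]
  [9, 8, 12, 6]
M^⊗5:
  [11, 13, 17, 2]
  [4, 3, 7, 1]
  [-3, -1, 3, -12]
  [6, 5, 18, 3]
Key observation: the optimum is the walk 4->3->2->4->3->1, with weight 12 + (-7) + (-5) + 12 + (-6) = 6.
Optimal value attained by: walk 4->3->2->4->3->1.
Answer: (M^⊗5)[4][1] = 6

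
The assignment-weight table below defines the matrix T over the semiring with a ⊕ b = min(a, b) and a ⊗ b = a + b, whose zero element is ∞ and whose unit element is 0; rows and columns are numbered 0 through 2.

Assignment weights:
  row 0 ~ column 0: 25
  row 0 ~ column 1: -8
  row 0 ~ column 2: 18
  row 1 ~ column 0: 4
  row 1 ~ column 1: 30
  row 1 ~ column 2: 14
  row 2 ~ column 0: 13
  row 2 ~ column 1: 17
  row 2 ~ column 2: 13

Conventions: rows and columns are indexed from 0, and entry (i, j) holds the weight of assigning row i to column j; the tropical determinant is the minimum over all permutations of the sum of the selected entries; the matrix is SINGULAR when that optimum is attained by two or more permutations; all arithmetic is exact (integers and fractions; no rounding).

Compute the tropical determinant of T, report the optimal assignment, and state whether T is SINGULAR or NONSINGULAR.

σ = (0, 1, 2): 25 + 30 + 13 = 68
σ = (0, 2, 1): 25 + 14 + 17 = 56
σ = (1, 0, 2): (-8) + 4 + 13 = 9
σ = (1, 2, 0): (-8) + 14 + 13 = 19
σ = (2, 0, 1): 18 + 4 + 17 = 39
σ = (2, 1, 0): 18 + 30 + 13 = 61
Optimal value attained by: σ = (1, 0, 2).
Answer: det⊕(T) = 9; verdict: NONSINGULAR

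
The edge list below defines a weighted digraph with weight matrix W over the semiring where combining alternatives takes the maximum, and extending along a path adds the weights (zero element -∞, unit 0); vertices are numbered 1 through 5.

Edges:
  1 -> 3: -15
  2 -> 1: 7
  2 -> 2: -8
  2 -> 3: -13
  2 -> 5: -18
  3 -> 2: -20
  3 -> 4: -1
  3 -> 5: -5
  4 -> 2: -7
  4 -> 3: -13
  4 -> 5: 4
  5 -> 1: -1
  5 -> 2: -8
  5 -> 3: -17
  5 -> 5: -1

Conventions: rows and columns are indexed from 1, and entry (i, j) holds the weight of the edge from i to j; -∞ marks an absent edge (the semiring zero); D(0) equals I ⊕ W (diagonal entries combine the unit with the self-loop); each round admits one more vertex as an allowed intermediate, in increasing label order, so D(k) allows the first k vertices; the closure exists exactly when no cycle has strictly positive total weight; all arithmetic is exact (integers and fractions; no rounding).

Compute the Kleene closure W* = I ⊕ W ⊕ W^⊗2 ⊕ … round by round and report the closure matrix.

D(0):
  [0, -∞, -15, -∞, -∞]
  [7, 0, -13, -∞, -18]
  [-∞, -20, 0, -1, -5]
  [-∞, -7, -13, 0, 4]
  [-1, -8, -17, -∞, 0]
D(1):
  [0, -∞, -15, -∞, -∞]
  [7, 0, -8, -∞, -18]
  [-∞, -20, 0, -1, -5]
  [-∞, -7, -13, 0, 4]
  [-1, -8, -16, -∞, 0]
D(2):
  [0, -∞, -15, -∞, -∞]
  [7, 0, -8, -∞, -18]
  [-13, -20, 0, -1, -5]
  [0, -7, -13, 0, 4]
  [-1, -8, -16, -∞, 0]
D(3):
  [0, -35, -15, -16, -20]
  [7, 0, -8, -9, -13]
  [-13, -20, 0, -1, -5]
  [0, -7, -13, 0, 4]
  [-1, -8, -16, -17, 0]
D(4):
  [0, -23, -15, -16, -12]
  [7, 0, -8, -9, -5]
  [-1, -8, 0, -1, 3]
  [0, -7, -13, 0, 4]
  [-1, -8, -16, -17, 0]
D(5):
  [0, -20, -15, -16, -12]
  [7, 0, -8, -9, -5]
  [2, -5, 0, -1, 3]
  [3, -4, -12, 0, 4]
  [-1, -8, -16, -17, 0]
Answer: W* = [[0, -20, -15, -16, -12], [7, 0, -8, -9, -5], [2, -5, 0, -1, 3], [3, -4, -12, 0, 4], [-1, -8, -16, -17, 0]]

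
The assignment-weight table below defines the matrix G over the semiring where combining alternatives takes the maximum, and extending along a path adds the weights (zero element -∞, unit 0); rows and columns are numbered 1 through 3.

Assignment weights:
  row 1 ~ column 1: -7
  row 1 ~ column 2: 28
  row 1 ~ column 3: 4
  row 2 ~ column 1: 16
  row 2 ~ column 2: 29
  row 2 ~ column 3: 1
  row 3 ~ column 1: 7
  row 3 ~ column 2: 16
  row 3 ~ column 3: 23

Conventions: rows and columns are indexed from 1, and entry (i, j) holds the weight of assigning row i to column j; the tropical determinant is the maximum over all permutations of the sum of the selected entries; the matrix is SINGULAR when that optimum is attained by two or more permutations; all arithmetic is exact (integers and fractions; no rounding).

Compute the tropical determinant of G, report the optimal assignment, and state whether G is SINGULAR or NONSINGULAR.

σ = (1, 2, 3): (-7) + 29 + 23 = 45
σ = (1, 3, 2): (-7) + 1 + 16 = 10
σ = (2, 1, 3): 28 + 16 + 23 = 67
σ = (2, 3, 1): 28 + 1 + 7 = 36
σ = (3, 1, 2): 4 + 16 + 16 = 36
σ = (3, 2, 1): 4 + 29 + 7 = 40
Optimal value attained by: σ = (2, 1, 3).
Answer: det⊕(G) = 67; verdict: NONSINGULAR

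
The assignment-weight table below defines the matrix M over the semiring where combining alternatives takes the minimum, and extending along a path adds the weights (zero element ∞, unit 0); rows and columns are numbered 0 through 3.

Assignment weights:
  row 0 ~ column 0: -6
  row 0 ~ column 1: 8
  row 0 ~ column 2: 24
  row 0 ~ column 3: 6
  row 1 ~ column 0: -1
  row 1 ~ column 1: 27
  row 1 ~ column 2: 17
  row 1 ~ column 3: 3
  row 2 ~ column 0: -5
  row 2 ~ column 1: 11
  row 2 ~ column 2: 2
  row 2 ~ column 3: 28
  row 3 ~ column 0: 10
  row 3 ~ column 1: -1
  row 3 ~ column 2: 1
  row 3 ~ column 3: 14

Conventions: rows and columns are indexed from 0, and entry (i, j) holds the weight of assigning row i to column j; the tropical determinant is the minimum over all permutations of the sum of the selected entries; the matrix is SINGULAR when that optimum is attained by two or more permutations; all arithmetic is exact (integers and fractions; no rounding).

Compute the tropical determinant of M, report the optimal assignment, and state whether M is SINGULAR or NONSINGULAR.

σ = (0, 1, 2, 3): (-6) + 27 + 2 + 14 = 37
σ = (0, 1, 3, 2): (-6) + 27 + 28 + 1 = 50
σ = (0, 2, 1, 3): (-6) + 17 + 11 + 14 = 36
σ = (0, 2, 3, 1): (-6) + 17 + 28 + (-1) = 38
σ = (0, 3, 1, 2): (-6) + 3 + 11 + 1 = 9
σ = (0, 3, 2, 1): (-6) + 3 + 2 + (-1) = -2
σ = (1, 0, 2, 3): 8 + (-1) + 2 + 14 = 23
σ = (1, 0, 3, 2): 8 + (-1) + 28 + 1 = 36
σ = (1, 2, 0, 3): 8 + 17 + (-5) + 14 = 34
σ = (1, 2, 3, 0): 8 + 17 + 28 + 10 = 63
σ = (1, 3, 0, 2): 8 + 3 + (-5) + 1 = 7
σ = (1, 3, 2, 0): 8 + 3 + 2 + 10 = 23
σ = (2, 0, 1, 3): 24 + (-1) + 11 + 14 = 48
σ = (2, 0, 3, 1): 24 + (-1) + 28 + (-1) = 50
σ = (2, 1, 0, 3): 24 + 27 + (-5) + 14 = 60
σ = (2, 1, 3, 0): 24 + 27 + 28 + 10 = 89
σ = (2, 3, 0, 1): 24 + 3 + (-5) + (-1) = 21
σ = (2, 3, 1, 0): 24 + 3 + 11 + 10 = 48
σ = (3, 0, 1, 2): 6 + (-1) + 11 + 1 = 17
σ = (3, 0, 2, 1): 6 + (-1) + 2 + (-1) = 6
σ = (3, 1, 0, 2): 6 + 27 + (-5) + 1 = 29
σ = (3, 1, 2, 0): 6 + 27 + 2 + 10 = 45
σ = (3, 2, 0, 1): 6 + 17 + (-5) + (-1) = 17
σ = (3, 2, 1, 0): 6 + 17 + 11 + 10 = 44
Optimal value attained by: σ = (0, 3, 2, 1).
Answer: det⊕(M) = -2; verdict: NONSINGULAR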